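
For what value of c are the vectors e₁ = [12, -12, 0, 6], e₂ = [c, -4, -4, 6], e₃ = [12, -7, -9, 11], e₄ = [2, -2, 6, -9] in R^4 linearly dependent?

Place the vectors as rows of a 4×4 matrix; dependence ⇔ determinant zero.
Cofactor expansion gives det = 540*c - 3120.
Solving 540*c - 3120 = 0 yields c = 52/9.

c = 52/9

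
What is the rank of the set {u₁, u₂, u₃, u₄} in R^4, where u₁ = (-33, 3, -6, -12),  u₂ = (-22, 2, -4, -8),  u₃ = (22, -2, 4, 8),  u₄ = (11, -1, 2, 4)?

Apply Gaussian elimination to the matrix whose rows are u₁, u₂, u₃, u₄.
Reduction leaves 1 leading entry, giving rank 1.

1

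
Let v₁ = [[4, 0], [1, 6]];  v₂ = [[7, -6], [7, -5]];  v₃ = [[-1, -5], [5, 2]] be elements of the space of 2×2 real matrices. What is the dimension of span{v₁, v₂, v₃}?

dim = 3

Pass to coordinate vectors with respect to the basis {E₁₁, E₁₂, E₂₁, E₂₂}.
Row-reduce the 3×4 matrix with these as rows.
Exactly 3 pivots survive; hence the rank is 3.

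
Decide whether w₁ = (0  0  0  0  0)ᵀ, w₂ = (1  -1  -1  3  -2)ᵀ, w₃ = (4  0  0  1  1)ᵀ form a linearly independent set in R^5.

linearly dependent

One of the vectors is the zero vector, so the set is linearly dependent.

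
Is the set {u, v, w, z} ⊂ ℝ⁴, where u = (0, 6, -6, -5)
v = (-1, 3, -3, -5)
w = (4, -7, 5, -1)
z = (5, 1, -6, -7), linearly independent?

linearly independent

Form the 4×4 matrix with these as columns; its determinant is -281.
A nonzero determinant means the columns are linearly independent.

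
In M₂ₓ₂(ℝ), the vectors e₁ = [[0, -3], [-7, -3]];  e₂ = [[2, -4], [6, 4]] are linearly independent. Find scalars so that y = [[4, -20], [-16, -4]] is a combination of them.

Identify each element with its coordinate vector in ℝ⁴ via {E₁₁, E₁₂, E₂₁, E₂₂}.
Since e₁, e₂ are independent, the coefficients expressing y are uniquely determined by a linear system.
The system has the unique solution (α₁, α₂) = (4, 2).

y = 4e₁ + 2e₂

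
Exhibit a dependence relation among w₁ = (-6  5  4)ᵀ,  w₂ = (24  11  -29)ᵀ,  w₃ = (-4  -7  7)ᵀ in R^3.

2w₁ + w₂ + 3w₃ = 0

Solve the homogeneous system with w₁, w₂, w₃ as columns by row-reducing the coefficient matrix.
A generator of the null space is (2, 1, 3).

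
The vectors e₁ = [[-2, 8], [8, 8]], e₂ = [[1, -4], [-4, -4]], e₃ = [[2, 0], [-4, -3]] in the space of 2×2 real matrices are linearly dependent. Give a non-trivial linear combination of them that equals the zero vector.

Pass to coordinate vectors relative to the basis {E₁₁, E₁₂, E₂₁, E₂₂}.
Set up α₁e₁ + … + α₃e₃ = 0 and solve the homogeneous system.
The free variable yields coefficients (1, 2, 0) (any nonzero multiple also works).

e₁ + 2e₂ = 0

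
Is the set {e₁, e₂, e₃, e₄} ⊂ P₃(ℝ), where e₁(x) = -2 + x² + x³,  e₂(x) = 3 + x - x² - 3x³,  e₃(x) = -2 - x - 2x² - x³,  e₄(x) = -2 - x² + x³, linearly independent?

Take coordinates with respect to the standard basis {1, x, …, x³}.
Place the vectors as rows of a 4×4 matrix and reduce to echelon form.
The reduction yields 4 nonzero rows, so the rank is 4.
Since rank = 4 (the number of vectors), the set is linearly independent.

linearly independent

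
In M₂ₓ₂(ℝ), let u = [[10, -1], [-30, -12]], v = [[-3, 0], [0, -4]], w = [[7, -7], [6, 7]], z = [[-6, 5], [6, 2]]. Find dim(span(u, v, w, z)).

Pass to coordinate vectors with respect to the basis {E₁₁, E₁₂, E₂₁, E₂₂}.
Put the 4×4 matrix [u|v|w|z] into echelon form.
There are 3 pivot columns, so rank = 3.

3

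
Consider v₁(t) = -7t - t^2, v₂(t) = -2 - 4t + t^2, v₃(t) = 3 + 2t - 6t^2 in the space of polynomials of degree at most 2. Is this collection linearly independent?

Write each element as a coordinate vector in ℝ³ using {1, t, t^2}.
Place the vectors as rows of a 3×3 matrix and reduce to echelon form.
The reduction yields 3 nonzero rows, so the rank is 3.
Since rank = 3 (the number of vectors), the set is linearly independent.

linearly independent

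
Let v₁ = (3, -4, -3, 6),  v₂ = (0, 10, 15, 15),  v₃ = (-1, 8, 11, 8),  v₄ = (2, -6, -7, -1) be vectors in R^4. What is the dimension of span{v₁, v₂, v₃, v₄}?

2

Row-reduce the 4×4 matrix with these as rows.
Exactly 2 pivots survive; hence the rank is 2.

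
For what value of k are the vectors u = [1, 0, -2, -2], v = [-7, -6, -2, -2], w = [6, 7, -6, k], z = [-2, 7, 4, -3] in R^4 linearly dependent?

The vectors are dependent exactly when the determinant of the matrix with rows u, v, w, z vanishes.
The determinant works out to -112*k - 1204.
Setting this to zero gives k = -43/4.

k = -43/4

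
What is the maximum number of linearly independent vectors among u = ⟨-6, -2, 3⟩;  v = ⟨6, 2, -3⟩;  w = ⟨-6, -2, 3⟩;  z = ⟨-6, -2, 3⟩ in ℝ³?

Put the 3×4 matrix [u|v|w|z] into echelon form.
Exactly 1 pivot survives; hence the rank is 1.
(With 4 elements in a 3-dimensional space the rank is at most 3.)

1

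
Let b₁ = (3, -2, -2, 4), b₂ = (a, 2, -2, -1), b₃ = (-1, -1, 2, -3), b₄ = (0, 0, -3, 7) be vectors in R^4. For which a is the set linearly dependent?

Dependence holds iff the 4×4 matrix [b₁ b₂ b₃ b₄] is singular.
Cofactor expansion gives det = 12*a - 59.
This vanishes exactly when a = 59/12.

a = 59/12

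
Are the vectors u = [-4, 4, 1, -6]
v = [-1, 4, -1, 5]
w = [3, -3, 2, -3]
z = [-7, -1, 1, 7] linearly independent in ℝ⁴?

linearly independent

The matrix [u|v|w|z] has determinant -782.
A nonzero determinant means the columns are linearly independent.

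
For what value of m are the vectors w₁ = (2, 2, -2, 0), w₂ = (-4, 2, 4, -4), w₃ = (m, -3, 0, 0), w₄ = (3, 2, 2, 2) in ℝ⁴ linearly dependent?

m = -15/7

The set is linearly dependent precisely when det[w₁; w₂; w₃; w₄] = 0.
The determinant works out to 56*m + 120.
Solving 56*m + 120 = 0 yields m = -15/7.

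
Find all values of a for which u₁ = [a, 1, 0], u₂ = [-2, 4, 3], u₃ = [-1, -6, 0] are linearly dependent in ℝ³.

a = 1/6

The set is linearly dependent precisely when det[u₁; u₂; u₃] = 0.
The determinant works out to 18*a - 3.
Setting this to zero gives a = 1/6.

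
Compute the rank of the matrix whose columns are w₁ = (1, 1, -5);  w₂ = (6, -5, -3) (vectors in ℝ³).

Row-reduce the 2×3 matrix with these as rows.
The echelon form has 2 nonzero rows, so the rank is 2.

rank 2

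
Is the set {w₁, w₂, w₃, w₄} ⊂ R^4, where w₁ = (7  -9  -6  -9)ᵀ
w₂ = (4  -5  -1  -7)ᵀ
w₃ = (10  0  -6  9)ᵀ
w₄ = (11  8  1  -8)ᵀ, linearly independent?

Row-reduce the matrix whose columns are w₁, w₂, w₃, w₄.
The reduction yields 4 nonzero rows, so the rank is 4.
Since rank = 4 (the number of vectors), the set is linearly independent.

linearly independent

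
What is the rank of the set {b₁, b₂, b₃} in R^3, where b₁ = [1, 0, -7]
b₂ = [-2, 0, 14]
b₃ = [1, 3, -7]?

Apply Gaussian elimination to the matrix whose rows are b₁, b₂, b₃.
The echelon form has 2 nonzero rows, so the rank is 2.

2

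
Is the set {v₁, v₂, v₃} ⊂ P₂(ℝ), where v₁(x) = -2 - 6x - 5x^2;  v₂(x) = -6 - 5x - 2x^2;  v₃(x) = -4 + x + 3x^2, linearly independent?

Write each element as a coordinate vector in ℝ³ using {1, x, x^2}.
Form the 3×3 matrix with these as columns; its determinant is 0.
A zero determinant means the columns are linearly dependent.
Indeed v₁ - v₂ + v₃ = 0.

linearly dependent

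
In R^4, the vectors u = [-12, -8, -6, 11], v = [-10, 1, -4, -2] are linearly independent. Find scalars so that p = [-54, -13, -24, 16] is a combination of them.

p = 2u + 3v

Set up the augmented matrix [u | v | p] and row-reduce.
Row-reducing the augmented matrix gives the unique coefficients (a₁, a₂) = (2, 3).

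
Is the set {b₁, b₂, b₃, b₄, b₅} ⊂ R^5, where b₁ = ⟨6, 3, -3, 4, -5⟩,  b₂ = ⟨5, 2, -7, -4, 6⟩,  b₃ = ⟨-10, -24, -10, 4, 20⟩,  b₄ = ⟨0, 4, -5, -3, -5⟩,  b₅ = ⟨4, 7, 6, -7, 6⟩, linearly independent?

Form the 5×5 matrix with these as columns; its determinant is 0.
A zero determinant means the columns are linearly dependent.
Indeed 2b₁ - 2b₂ + b₃ + 2b₄ + 2b₅ = 0.

linearly dependent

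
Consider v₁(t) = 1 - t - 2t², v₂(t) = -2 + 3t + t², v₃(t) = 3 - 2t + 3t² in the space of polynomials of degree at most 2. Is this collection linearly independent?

linearly independent

Take coordinates with respect to the standard basis {1, t, t²}.
The matrix [v₁|v₂|v₃] has determinant 12.
A nonzero determinant means the columns are linearly independent.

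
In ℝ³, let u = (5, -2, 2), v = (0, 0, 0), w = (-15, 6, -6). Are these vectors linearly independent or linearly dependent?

linearly dependent

One of the vectors is the zero vector, so the set is linearly dependent.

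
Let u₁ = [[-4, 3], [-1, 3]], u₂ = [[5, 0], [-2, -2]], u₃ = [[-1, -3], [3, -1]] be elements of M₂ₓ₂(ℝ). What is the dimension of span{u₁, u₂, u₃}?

2

Pass to coordinate vectors with respect to the basis {E₁₁, E₁₂, E₂₁, E₂₂}.
Put the 4×3 matrix [u₁|u₂|u₃] into echelon form.
There are 2 pivot columns, so rank = 2.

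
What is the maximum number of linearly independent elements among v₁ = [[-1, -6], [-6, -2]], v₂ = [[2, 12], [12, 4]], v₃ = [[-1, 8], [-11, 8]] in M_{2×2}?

2

Pass to coordinate vectors with respect to the basis {E₁₁, E₁₂, E₂₁, E₂₂}.
Row-reduce the 3×4 matrix with these as rows.
Exactly 2 pivots survive; hence the rank is 2.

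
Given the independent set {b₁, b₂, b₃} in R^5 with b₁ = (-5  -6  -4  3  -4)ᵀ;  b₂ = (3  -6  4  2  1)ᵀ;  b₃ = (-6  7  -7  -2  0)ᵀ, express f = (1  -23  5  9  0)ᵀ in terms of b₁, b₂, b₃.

Since b₁, b₂, b₃ are independent, the coefficients expressing f are uniquely determined by a linear system.
Back-substitution yields (a₁, a₂, a₃) = (1, 4, 1).

f = b₁ + 4b₂ + b₃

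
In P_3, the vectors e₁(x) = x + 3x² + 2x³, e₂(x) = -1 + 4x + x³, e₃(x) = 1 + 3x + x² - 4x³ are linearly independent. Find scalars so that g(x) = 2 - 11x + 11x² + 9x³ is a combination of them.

g = 4e₁ - 3e₂ - e₃

Identify each element with its coordinate vector in ℝ⁴ via {1, x, …, x³}.
Solve the system with e₁, e₂, e₃ as columns and g as the right-hand side.
The system has the unique solution (a₁, a₂, a₃) = (4, -3, -1).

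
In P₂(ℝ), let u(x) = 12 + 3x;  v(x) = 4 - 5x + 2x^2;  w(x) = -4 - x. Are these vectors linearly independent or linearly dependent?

Write each element as a coordinate vector in ℝ³ using {1, x, x^2}.
Form the 3×3 matrix with these as columns; its determinant is 0.
A zero determinant means the columns are linearly dependent.
Indeed u + 3w = 0.

linearly dependent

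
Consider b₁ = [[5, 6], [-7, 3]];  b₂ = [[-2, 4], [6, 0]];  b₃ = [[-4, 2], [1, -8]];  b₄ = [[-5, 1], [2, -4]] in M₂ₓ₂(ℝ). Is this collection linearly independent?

linearly independent

Write each element as a coordinate vector in ℝ⁴ using {E₁₁, E₁₂, E₂₁, E₂₂}.
Form the 4×4 matrix with these as columns; its determinant is -1278.
A nonzero determinant means the columns are linearly independent.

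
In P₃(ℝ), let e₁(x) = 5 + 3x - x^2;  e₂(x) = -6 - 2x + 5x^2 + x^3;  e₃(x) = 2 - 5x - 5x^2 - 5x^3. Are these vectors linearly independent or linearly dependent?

linearly independent

Take coordinates with respect to the standard basis {1, x, …, x^3}.
Row-reduce the matrix whose columns are e₁, e₂, e₃.
The reduction yields 3 nonzero rows, so the rank is 3.
Since rank = 3 (the number of vectors), the set is linearly independent.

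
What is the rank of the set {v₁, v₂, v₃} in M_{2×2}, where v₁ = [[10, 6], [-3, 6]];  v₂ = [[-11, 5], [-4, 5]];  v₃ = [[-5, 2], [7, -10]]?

3

Pass to coordinate vectors with respect to the basis {E₁₁, E₁₂, E₂₁, E₂₂}.
Put the 4×3 matrix [v₁|v₂|v₃] into echelon form.
Exactly 3 pivots survive; hence the rank is 3.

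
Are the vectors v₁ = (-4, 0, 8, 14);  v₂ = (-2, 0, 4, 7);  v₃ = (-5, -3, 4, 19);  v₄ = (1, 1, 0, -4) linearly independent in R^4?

linearly dependent

The matrix [v₁|v₂|v₃|v₄] has determinant 0.
A zero determinant means the columns are linearly dependent.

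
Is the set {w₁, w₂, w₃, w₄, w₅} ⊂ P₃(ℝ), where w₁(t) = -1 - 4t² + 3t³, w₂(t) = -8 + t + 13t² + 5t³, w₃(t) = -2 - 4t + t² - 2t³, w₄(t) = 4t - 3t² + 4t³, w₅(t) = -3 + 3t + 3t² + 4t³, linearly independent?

linearly dependent

Write each element as a coordinate vector in ℝ⁴ using {1, t, …, t³}.
There are 5 vectors in a 4-dimensional space, so they cannot be linearly independent.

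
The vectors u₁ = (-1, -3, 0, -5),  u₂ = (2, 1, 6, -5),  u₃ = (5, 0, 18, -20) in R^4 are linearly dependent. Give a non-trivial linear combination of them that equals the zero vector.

u₁ + 3u₂ - u₃ = 0

Row-reduce the matrix with u₁, u₂, u₃ as columns; the null space gives the coefficients.
One solution (up to scaling) is (1, 3, -1).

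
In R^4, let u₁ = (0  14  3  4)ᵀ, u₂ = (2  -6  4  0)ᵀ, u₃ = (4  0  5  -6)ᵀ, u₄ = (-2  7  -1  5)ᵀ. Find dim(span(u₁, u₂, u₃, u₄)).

Apply Gaussian elimination to the matrix whose rows are u₁, u₂, u₃, u₄.
There are 3 pivot columns, so rank = 3.

3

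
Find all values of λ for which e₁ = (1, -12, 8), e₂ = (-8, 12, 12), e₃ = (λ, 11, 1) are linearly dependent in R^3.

λ = -23/6

The set is linearly dependent precisely when det[e₁; e₂; e₃] = 0.
Cofactor expansion gives det = -240*λ - 920.
This vanishes exactly when λ = -23/6.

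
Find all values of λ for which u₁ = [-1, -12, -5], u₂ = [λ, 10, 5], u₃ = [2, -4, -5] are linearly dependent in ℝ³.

The vectors are dependent exactly when the determinant of the matrix with rows u₁, u₂, u₃ vanishes.
The determinant works out to 10 - 40*λ.
Solving 10 - 40*λ = 0 yields λ = 1/4.

λ = 1/4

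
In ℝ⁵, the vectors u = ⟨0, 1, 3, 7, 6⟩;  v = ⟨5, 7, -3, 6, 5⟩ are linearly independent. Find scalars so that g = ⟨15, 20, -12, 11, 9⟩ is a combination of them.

Solve the system with u, v as columns and g as the right-hand side.
The system has the unique solution (a₁, a₂) = (-1, 3).

g = -u + 3v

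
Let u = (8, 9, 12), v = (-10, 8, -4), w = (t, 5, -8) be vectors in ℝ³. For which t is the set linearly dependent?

The set is linearly dependent precisely when det[u; v; w] = 0.
Expanding, det = -132*t - 1672.
Solving -132*t - 1672 = 0 yields t = -38/3.

t = -38/3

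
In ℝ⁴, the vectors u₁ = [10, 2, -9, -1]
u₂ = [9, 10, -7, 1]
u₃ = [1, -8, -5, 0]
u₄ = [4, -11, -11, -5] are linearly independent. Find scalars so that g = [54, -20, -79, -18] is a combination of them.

g = u₁ + 3u₂ + u₃ + 4u₄

Write g = α₁u₁ + … + α₄u₄ and equate components.
The system has the unique solution (α₁, …, α₄) = (1, 3, 1, 4).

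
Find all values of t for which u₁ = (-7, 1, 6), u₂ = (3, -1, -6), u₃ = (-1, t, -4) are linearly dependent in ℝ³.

Dependence holds iff the 3×3 matrix [u₁ u₂ u₃] is singular.
Expanding, det = -24*t - 16.
This vanishes exactly when t = -2/3.

t = -2/3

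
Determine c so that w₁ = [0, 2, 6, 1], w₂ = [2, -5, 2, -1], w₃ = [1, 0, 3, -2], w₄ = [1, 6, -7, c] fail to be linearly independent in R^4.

The set is linearly dependent precisely when det[w₁; w₂; w₃; w₄] = 0.
Cofactor expansion gives det = 22*c + 286.
Setting this to zero gives c = -13.

c = -13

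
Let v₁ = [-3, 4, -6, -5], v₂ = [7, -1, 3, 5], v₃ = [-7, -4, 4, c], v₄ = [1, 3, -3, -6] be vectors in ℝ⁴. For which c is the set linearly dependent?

Place the vectors as rows of a 4×4 matrix; dependence ⇔ determinant zero.
Expanding, det = 18*c + 60.
This vanishes exactly when c = -10/3.

c = -10/3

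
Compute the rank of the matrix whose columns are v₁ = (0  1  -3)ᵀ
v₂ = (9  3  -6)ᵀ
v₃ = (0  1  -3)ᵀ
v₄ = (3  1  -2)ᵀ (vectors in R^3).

2

Form the matrix with v₁, v₂, v₃, v₄ as columns and reduce.
There are 2 pivot columns, so rank = 2.
(With 4 elements in a 3-dimensional space the rank is at most 3.)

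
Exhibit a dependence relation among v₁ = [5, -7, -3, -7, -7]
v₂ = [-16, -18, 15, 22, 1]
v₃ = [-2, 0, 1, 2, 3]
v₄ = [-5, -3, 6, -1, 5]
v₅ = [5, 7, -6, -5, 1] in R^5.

v₂ - 3v₃ + v₄ + 3v₅ = 0

Set up α₁v₁ + … + α₅v₅ = 0 and solve the homogeneous system.
The free variable yields coefficients (0, 1, -3, 1, 3) (any nonzero multiple also works).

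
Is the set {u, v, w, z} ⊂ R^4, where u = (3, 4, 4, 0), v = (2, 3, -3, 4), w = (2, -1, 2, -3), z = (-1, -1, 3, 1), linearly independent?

Place the vectors as rows of a 4×4 matrix and reduce to echelon form.
The reduction yields 4 nonzero rows, so the rank is 4.
Since rank = 4 (the number of vectors), the set is linearly independent.

linearly independent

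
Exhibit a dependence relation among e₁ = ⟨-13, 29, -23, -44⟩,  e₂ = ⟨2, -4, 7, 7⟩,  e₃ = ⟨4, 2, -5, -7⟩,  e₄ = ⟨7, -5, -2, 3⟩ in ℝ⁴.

Set up α₁e₁ + … + α₄e₄ = 0 and solve the homogeneous system.
The free variable yields coefficients (1, 2, -3, 3) (any nonzero multiple also works).

e₁ + 2e₂ - 3e₃ + 3e₄ = 0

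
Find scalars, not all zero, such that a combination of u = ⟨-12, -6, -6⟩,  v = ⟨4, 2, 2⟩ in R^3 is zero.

Row-reduce the matrix with u, v as columns; the null space gives the coefficients.
A generator of the null space is (1, 3).

u + 3v = 0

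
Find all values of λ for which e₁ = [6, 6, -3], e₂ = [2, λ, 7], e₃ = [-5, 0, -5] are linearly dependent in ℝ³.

λ = -10/3

The set is linearly dependent precisely when det[e₁; e₂; e₃] = 0.
Cofactor expansion gives det = -45*λ - 150.
Solving -45*λ - 150 = 0 yields λ = -10/3.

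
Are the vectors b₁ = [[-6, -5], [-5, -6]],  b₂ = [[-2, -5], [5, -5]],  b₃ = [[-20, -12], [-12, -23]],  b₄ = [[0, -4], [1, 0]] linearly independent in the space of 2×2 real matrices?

linearly dependent

Take coordinates with respect to the standard basis {E₁₁, E₁₂, E₂₁, E₂₂}.
Place the vectors as rows of a 4×4 matrix and reduce to echelon form.
The reduction yields 3 nonzero rows, so the rank is 3.
Since rank 3 < 4, the set is linearly dependent.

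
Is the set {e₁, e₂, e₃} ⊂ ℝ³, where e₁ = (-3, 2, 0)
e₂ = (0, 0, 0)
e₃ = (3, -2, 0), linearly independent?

One of the vectors is the zero vector, so the set is linearly dependent.

linearly dependent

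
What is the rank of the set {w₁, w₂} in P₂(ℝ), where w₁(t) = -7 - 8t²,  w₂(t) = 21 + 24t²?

rank 1

Pass to coordinate vectors with respect to the basis {1, t, t²}.
Apply Gaussian elimination to the matrix whose rows are w₁, w₂.
There is 1 pivot column, so rank = 1.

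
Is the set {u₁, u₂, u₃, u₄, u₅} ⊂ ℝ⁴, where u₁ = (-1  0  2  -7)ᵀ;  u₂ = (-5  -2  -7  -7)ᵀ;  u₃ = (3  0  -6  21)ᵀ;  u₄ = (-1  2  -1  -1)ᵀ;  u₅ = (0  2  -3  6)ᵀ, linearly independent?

linearly dependent

There are 5 vectors in a 4-dimensional space, so they cannot be linearly independent.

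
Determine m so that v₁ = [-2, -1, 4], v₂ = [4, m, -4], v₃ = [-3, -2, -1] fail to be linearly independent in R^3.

Place the vectors as rows of a 3×3 matrix; dependence ⇔ determinant zero.
Cofactor expansion gives det = 14*m - 32.
Solving 14*m - 32 = 0 yields m = 16/7.

m = 16/7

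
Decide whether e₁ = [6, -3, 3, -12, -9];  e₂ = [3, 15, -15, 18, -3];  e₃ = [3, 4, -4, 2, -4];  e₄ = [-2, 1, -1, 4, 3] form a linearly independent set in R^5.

linearly dependent

One vector is a scalar multiple of another, so the set is dependent.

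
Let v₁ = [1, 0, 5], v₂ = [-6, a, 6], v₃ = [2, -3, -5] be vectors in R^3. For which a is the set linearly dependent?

a = 36/5

Dependence holds iff the 3×3 matrix [v₁ v₂ v₃] is singular.
Expanding, det = 108 - 15*a.
This vanishes exactly when a = 36/5.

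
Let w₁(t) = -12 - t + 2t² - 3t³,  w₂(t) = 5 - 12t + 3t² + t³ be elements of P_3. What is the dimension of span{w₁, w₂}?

Represent each element by its coordinate vector in ℝ⁴.
Apply Gaussian elimination to the matrix whose rows are w₁, w₂.
Reduction leaves 2 leading entries, giving rank 2.

dim = 2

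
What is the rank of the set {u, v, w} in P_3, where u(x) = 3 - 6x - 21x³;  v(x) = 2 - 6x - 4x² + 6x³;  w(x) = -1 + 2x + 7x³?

Represent each element by its coordinate vector in ℝ⁴.
Row-reduce the 3×4 matrix with these as rows.
The echelon form has 2 nonzero rows, so the rank is 2.

2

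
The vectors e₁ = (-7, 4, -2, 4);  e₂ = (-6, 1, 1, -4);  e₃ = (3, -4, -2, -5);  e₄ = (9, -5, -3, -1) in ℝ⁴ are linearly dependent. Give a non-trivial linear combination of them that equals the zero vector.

e₂ - e₃ + e₄ = 0

Set up α₁e₁ + … + α₄e₄ = 0 and solve the homogeneous system.
One solution (up to scaling) is (0, 1, -1, 1).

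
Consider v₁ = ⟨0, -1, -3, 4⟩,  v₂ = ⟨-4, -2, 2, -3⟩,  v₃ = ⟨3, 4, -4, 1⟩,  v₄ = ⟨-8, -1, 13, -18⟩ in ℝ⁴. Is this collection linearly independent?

Form the 4×4 matrix with these as columns; its determinant is 0.
A zero determinant means the columns are linearly dependent.

linearly dependent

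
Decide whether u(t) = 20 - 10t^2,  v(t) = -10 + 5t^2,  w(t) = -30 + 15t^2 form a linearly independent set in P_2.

linearly dependent

Write each element as a coordinate vector in ℝ³ using {1, t, t^2}.
One vector is a scalar multiple of another, so the set is dependent.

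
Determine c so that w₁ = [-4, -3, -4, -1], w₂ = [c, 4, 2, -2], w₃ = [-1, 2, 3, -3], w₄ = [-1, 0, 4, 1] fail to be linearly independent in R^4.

The set is linearly dependent precisely when det[w₁; w₂; w₃; w₄] = 0.
The determinant works out to 45*c - 170.
This vanishes exactly when c = 34/9.

c = 34/9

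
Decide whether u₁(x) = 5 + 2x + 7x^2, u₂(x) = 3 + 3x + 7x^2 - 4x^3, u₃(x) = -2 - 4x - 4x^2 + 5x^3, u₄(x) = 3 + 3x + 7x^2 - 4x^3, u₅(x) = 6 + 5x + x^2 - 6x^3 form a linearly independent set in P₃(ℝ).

linearly dependent

Take coordinates with respect to the standard basis {1, x, …, x^3}.
There are 5 vectors in a 4-dimensional space, so they cannot be linearly independent.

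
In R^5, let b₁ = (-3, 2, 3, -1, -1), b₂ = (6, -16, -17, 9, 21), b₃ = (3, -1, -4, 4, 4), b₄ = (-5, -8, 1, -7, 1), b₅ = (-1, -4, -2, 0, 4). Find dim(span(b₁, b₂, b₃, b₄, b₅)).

Put the 5×5 matrix [b₁|b₂|b₃|b₄|b₅] into echelon form.
The echelon form has 3 nonzero rows, so the rank is 3.

dim = 3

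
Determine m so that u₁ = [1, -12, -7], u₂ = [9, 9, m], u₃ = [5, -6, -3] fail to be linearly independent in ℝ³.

m = 19/3

The vectors are dependent exactly when the determinant of the matrix with rows u₁, u₂, u₃ vanishes.
Expanding, det = 342 - 54*m.
Solving 342 - 54*m = 0 yields m = 19/3.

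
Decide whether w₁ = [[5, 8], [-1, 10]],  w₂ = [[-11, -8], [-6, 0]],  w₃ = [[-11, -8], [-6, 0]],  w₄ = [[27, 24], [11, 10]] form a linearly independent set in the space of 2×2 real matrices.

Take coordinates with respect to the standard basis {E₁₁, E₁₂, E₂₁, E₂₂}.
Two of the vectors are equal, giving an immediate dependence.

linearly dependent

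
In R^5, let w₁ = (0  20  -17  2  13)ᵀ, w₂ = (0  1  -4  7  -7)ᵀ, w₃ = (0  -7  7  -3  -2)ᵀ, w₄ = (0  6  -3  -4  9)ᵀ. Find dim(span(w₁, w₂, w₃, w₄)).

dim = 2

Apply Gaussian elimination to the matrix whose rows are w₁, w₂, w₃, w₄.
Reduction leaves 2 leading entries, giving rank 2.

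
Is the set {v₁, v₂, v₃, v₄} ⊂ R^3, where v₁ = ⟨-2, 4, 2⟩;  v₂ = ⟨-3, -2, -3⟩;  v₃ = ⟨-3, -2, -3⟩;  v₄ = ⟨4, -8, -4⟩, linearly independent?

linearly dependent

There are 4 vectors in a 3-dimensional space, so they cannot be linearly independent.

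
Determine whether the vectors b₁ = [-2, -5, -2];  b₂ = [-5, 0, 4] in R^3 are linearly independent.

Row-reduce the matrix whose columns are b₁, b₂.
The reduction yields 2 nonzero rows, so the rank is 2.
Since rank = 2 (the number of vectors), the set is linearly independent.

linearly independent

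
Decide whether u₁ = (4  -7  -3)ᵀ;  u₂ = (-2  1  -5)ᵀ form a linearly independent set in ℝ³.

linearly independent

Place the vectors as rows of a 2×3 matrix and reduce to echelon form.
The reduction yields 2 nonzero rows, so the rank is 2.
Since rank = 2 (the number of vectors), the set is linearly independent.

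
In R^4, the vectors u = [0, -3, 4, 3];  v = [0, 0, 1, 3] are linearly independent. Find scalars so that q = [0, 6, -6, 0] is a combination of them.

Solve the system with u, v as columns and q as the right-hand side.
The system has the unique solution (α₁, α₂) = (-2, 2).

q = -2u + 2v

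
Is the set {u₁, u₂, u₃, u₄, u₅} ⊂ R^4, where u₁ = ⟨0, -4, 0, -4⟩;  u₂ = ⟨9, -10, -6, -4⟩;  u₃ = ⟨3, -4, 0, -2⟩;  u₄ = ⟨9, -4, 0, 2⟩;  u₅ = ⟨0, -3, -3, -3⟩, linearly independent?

linearly dependent

There are 5 vectors in a 4-dimensional space, so they cannot be linearly independent.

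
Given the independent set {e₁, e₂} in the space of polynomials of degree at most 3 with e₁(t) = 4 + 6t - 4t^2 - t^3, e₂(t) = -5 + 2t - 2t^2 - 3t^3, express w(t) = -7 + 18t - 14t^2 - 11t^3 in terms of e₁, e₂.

Take coordinate vectors relative to {1, t, …, t^3}.
Write w = a₁e₁ + a₂e₂ and equate components.
Back-substitution yields (a₁, a₂) = (2, 3).

w = 2e₁ + 3e₂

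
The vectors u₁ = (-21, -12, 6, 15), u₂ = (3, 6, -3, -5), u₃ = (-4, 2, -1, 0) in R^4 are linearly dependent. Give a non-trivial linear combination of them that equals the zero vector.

Set up α₁u₁ + … + α₃u₃ = 0 and solve the homogeneous system.
One solution (up to scaling) is (1, 3, -3).

u₁ + 3u₂ - 3u₃ = 0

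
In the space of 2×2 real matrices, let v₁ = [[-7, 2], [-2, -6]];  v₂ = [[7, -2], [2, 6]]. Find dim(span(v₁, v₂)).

Represent each element by its coordinate vector in ℝ⁴.
Apply Gaussian elimination to the matrix whose rows are v₁, v₂.
There is 1 pivot column, so rank = 1.

1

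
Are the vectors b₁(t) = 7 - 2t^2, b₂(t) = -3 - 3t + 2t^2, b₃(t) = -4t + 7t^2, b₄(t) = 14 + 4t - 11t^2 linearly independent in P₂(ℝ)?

linearly dependent

Write each element as a coordinate vector in ℝ³ using {1, t, t^2}.
There are 4 vectors in a 3-dimensional space, so they cannot be linearly independent.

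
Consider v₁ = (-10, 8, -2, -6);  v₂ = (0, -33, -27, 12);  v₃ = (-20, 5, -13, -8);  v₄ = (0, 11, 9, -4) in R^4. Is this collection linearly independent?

The matrix [v₁|v₂|v₃|v₄] has determinant 0.
A zero determinant means the columns are linearly dependent.

linearly dependent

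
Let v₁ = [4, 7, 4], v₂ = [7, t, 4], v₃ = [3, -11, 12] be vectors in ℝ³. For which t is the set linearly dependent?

t = 53/3

Dependence holds iff the 3×3 matrix [v₁ v₂ v₃] is singular.
Expanding, det = 36*t - 636.
Solving 36*t - 636 = 0 yields t = 53/3.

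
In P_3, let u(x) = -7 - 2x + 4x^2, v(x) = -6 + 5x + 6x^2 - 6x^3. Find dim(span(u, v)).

2

Represent each element by its coordinate vector in ℝ⁴.
Put the 4×2 matrix [u|v] into echelon form.
Reduction leaves 2 leading entries, giving rank 2.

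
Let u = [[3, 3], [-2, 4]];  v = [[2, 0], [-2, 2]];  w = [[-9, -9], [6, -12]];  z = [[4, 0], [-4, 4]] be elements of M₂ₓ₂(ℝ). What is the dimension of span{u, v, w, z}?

Use coordinates relative to {E₁₁, E₁₂, E₂₁, E₂₂}.
Put the 4×4 matrix [u|v|w|z] into echelon form.
Reduction leaves 2 leading entries, giving rank 2.

2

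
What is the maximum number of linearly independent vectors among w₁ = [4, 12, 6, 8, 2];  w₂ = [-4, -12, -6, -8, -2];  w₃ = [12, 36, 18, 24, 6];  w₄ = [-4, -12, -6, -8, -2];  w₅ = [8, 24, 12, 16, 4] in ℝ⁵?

Apply Gaussian elimination to the matrix whose rows are w₁, w₂, w₃, w₄, w₅.
Reduction leaves 1 leading entry, giving rank 1.

1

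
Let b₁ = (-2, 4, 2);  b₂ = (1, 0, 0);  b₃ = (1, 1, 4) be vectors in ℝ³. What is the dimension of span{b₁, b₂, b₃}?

dim = 3

Put the 3×3 matrix [b₁|b₂|b₃] into echelon form.
The echelon form has 3 nonzero rows, so the rank is 3.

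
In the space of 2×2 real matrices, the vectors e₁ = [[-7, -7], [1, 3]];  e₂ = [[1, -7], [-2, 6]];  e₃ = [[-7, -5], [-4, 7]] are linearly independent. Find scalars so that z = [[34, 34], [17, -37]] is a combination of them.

z = -e₁ - e₂ - 4e₃

Identify each element with its coordinate vector in ℝ⁴ via {E₁₁, E₁₂, E₂₁, E₂₂}.
Since e₁, e₂, e₃ are independent, the coefficients expressing z are uniquely determined by a linear system.
The system has the unique solution (a₁, a₂, a₃) = (-1, -1, -4).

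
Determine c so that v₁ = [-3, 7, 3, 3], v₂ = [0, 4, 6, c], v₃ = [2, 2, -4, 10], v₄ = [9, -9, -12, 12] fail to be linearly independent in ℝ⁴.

c = 0

The vectors are dependent exactly when the determinant of the matrix with rows v₁, v₂, v₃, v₄ vanishes.
Expanding, det = -12*c.
This vanishes exactly when c = 0.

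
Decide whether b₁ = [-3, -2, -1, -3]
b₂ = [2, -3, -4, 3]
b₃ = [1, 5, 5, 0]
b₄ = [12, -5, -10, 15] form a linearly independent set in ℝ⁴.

Form the 4×4 matrix with these as columns; its determinant is 0.
A zero determinant means the columns are linearly dependent.
Indeed b₁ + b₂ + b₃ = 0.

linearly dependent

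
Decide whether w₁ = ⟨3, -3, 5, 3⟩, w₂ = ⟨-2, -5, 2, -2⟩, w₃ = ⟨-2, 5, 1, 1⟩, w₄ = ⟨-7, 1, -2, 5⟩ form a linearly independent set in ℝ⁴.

Row-reduce the matrix whose columns are w₁, w₂, w₃, w₄.
The reduction yields 4 nonzero rows, so the rank is 4.
Since rank = 4 (the number of vectors), the set is linearly independent.

linearly independent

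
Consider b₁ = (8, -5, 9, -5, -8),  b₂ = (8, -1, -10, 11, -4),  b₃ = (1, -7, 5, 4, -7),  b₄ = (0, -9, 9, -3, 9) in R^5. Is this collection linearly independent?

Row-reduce the matrix whose columns are b₁, b₂, b₃, b₄.
The reduction yields 4 nonzero rows, so the rank is 4.
Since rank = 4 (the number of vectors), the set is linearly independent.

linearly independent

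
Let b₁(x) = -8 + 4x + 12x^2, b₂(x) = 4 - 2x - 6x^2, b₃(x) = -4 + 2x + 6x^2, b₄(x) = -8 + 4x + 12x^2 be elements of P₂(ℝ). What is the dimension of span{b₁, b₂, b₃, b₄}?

1

Pass to coordinate vectors with respect to the basis {1, x, x^2}.
Form the matrix with b₁, b₂, b₃, b₄ as columns and reduce.
Reduction leaves 1 leading entry, giving rank 1.
(With 4 elements in a 3-dimensional space the rank is at most 3.)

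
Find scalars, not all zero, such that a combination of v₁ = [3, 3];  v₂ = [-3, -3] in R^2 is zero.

v₁ + v₂ = 0

Solve the homogeneous system with v₁, v₂ as columns by row-reducing the coefficient matrix.
The free variable yields coefficients (1, 1) (any nonzero multiple also works).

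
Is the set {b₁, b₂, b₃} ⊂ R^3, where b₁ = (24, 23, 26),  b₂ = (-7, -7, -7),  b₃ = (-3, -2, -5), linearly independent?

The matrix [b₁|b₂|b₃] has determinant 0.
A zero determinant means the columns are linearly dependent.
Indeed b₁ + 3b₂ + b₃ = 0.

linearly dependent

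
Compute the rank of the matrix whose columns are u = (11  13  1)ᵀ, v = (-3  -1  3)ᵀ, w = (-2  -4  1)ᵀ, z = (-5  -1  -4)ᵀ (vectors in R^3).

Row-reduce the 4×3 matrix with these as rows.
The echelon form has 3 nonzero rows, so the rank is 3.
(With 4 elements in a 3-dimensional space the rank is at most 3.)

3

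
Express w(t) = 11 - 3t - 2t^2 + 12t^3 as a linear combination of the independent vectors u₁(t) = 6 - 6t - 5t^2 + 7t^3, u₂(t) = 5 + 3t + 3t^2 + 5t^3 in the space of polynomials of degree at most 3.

w = u₁ + u₂

Work in coordinates with respect to the standard basis {1, t, …, t^3}.
Write w = c₁u₁ + c₂u₂ and equate components.
The system has the unique solution (c₁, c₂) = (1, 1).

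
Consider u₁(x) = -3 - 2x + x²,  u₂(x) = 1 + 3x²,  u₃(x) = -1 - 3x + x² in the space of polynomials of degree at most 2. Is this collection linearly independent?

Take coordinates with respect to the standard basis {1, x, x²}.
The matrix [u₁|u₂|u₃] has determinant -22.
A nonzero determinant means the columns are linearly independent.

linearly independent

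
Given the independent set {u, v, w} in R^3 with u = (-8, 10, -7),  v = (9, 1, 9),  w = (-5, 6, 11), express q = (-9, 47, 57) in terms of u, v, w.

Set up the augmented matrix [u | v | w | q] and row-reduce.
Row-reducing the augmented matrix gives the unique coefficients (c₁, c₂, c₃) = (2, 3, 4).

q = 2u + 3v + 4w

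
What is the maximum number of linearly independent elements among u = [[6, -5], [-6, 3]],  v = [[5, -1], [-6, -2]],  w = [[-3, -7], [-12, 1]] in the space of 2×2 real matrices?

Pass to coordinate vectors with respect to the basis {E₁₁, E₁₂, E₂₁, E₂₂}.
Apply Gaussian elimination to the matrix whose rows are u, v, w.
The echelon form has 3 nonzero rows, so the rank is 3.

3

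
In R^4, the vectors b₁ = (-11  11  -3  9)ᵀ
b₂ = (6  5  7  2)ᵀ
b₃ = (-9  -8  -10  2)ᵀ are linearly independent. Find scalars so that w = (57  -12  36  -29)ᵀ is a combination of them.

Solve the system with b₁, b₂, b₃ as columns and w as the right-hand side.
The system has the unique solution (α₁, α₂, α₃) = (-3, 1, -2).

w = -3b₁ + b₂ - 2b₃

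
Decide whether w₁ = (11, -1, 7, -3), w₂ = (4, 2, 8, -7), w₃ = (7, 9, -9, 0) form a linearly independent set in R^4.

linearly independent

Place the vectors as rows of a 3×4 matrix and reduce to echelon form.
The reduction yields 3 nonzero rows, so the rank is 3.
Since rank = 3 (the number of vectors), the set is linearly independent.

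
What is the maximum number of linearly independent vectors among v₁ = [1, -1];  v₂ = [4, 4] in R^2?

Apply Gaussian elimination to the matrix whose rows are v₁, v₂.
Reduction leaves 2 leading entries, giving rank 2.

2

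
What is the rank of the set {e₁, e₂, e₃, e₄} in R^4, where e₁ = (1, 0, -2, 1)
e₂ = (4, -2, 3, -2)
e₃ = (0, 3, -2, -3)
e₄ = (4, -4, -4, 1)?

Apply Gaussian elimination to the matrix whose rows are e₁, e₂, e₃, e₄.
The echelon form has 4 nonzero rows, so the rank is 4.

4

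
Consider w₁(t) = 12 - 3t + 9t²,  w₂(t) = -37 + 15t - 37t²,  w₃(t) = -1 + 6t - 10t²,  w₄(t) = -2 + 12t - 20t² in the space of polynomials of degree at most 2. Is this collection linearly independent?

linearly dependent

Take coordinates with respect to the standard basis {1, t, t²}.
There are 4 vectors in a 3-dimensional space, so they cannot be linearly independent.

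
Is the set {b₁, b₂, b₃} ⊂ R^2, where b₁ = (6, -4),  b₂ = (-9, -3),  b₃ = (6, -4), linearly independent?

There are 3 vectors in a 2-dimensional space, so they cannot be linearly independent.

linearly dependent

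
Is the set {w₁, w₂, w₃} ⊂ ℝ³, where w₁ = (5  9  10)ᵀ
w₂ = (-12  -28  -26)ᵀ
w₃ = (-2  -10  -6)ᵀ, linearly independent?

Row-reduce the matrix whose columns are w₁, w₂, w₃.
The reduction yields 2 nonzero rows, so the rank is 2.
Since rank 2 < 3, the set is linearly dependent.

linearly dependent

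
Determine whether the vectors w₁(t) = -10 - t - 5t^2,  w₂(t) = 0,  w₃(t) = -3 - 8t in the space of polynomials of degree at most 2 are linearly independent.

linearly dependent

Take coordinates with respect to the standard basis {1, t, t^2}.
One of the vectors is the zero vector, so the set is linearly dependent.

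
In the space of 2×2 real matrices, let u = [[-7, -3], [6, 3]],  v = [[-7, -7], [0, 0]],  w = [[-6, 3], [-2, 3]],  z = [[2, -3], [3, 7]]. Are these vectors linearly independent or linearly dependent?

Take coordinates with respect to the standard basis {E₁₁, E₁₂, E₂₁, E₂₂}.
The matrix [u|v|w|z] has determinant -3563.
A nonzero determinant means the columns are linearly independent.

linearly independent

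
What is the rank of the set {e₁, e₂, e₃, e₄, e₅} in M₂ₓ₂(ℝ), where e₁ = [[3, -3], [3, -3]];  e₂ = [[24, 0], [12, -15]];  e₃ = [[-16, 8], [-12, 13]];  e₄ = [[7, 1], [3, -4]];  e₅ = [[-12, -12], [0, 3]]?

rank 2

Use coordinates relative to {E₁₁, E₁₂, E₂₁, E₂₂}.
Row-reduce the 5×4 matrix with these as rows.
The echelon form has 2 nonzero rows, so the rank is 2.
(With 5 elements in a 4-dimensional space the rank is at most 4.)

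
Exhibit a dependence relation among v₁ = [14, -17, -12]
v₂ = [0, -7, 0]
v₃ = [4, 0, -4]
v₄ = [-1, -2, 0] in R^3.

Write the vectors as columns of a matrix and find a nonzero vector in its null space.
The free variable yields coefficients (1, -3, -3, 2) (any nonzero multiple also works).

v₁ - 3v₂ - 3v₃ + 2v₄ = 0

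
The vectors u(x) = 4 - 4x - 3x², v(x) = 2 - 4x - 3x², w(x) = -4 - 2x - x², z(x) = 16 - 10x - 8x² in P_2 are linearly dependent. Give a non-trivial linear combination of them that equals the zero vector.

Take coordinates with respect to {1, x, x²}.
Solve the homogeneous system with u, v, w, z as columns by row-reducing the coefficient matrix.
One solution (up to scaling) is (3, 0, -1, -1).

3u - w - z = 0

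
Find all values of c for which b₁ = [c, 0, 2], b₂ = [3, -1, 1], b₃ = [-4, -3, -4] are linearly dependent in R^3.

Place the vectors as rows of a 3×3 matrix; dependence ⇔ determinant zero.
Cofactor expansion gives det = 7*c - 26.
Solving 7*c - 26 = 0 yields c = 26/7.

c = 26/7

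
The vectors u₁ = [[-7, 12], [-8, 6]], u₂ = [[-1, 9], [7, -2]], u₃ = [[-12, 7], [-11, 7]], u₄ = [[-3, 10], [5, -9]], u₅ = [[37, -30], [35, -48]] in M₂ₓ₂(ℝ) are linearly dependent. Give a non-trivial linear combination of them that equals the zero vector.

u₁ + 3u₂ + 3u₃ - 3u₄ + u₅ = 0

Pass to coordinate vectors relative to the basis {E₁₁, E₁₂, E₂₁, E₂₂}.
Set up α₁u₁ + … + α₅u₅ = 0 and solve the homogeneous system.
One solution (up to scaling) is (1, 3, 3, -3, 1).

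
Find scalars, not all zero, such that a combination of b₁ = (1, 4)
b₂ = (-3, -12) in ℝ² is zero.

Solve the homogeneous system with b₁, b₂ as columns by row-reducing the coefficient matrix.
One solution (up to scaling) is (3, 1).

3b₁ + b₂ = 0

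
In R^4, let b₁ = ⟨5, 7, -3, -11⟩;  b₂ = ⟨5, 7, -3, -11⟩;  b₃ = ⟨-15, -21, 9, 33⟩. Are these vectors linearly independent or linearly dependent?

Row-reduce the matrix whose columns are b₁, b₂, b₃.
The reduction yields 1 nonzero row, so the rank is 1.
Since rank 1 < 3, the set is linearly dependent.
Indeed b₁ - b₂ = 0.

linearly dependent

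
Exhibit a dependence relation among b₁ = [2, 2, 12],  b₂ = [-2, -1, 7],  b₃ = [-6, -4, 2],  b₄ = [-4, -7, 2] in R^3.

b₁ - 2b₂ + b₃ = 0

Row-reduce the matrix with b₁, b₂, b₃, b₄ as columns; the null space gives the coefficients.
The free variable yields coefficients (1, -2, 1, 0) (any nonzero multiple also works).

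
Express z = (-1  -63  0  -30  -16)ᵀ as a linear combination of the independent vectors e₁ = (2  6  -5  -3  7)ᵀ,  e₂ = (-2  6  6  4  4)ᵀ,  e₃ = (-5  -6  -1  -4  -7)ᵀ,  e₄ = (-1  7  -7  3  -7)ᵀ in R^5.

Set up the augmented matrix [e₁ | e₂ | e₃ | e₄ | z] and row-reduce.
Row-reducing the augmented matrix gives the unique coefficients (a₁, …, a₄) = (-1, -4, 2, -3).

z = -e₁ - 4e₂ + 2e₃ - 3e₄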